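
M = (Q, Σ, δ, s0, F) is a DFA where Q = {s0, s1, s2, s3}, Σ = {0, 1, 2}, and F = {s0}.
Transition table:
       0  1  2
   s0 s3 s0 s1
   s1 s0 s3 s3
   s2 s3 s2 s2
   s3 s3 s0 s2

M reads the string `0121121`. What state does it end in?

s0 --0--> s3
s3 --1--> s0
s0 --2--> s1
s1 --1--> s3
s3 --1--> s0
s0 --2--> s1
s1 --1--> s3

s3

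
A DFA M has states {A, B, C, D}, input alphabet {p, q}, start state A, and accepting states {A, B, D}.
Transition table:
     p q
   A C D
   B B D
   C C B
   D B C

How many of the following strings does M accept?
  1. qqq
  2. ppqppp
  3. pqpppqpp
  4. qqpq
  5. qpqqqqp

5

qqq: accepted
ppqppp: accepted
pqpppqpp: accepted
qqpq: accepted
qpqqqqp: accepted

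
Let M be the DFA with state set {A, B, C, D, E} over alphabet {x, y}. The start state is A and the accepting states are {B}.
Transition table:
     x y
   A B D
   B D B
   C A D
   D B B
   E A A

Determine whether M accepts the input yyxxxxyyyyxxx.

A --y--> D
D --y--> B
B --x--> D
D --x--> B
B --x--> D
D --x--> B
B --y--> B
B --y--> B
B --y--> B
B --y--> B
B --x--> D
D --x--> B
B --x--> D
End in state D, which is not an accepting state.

rejected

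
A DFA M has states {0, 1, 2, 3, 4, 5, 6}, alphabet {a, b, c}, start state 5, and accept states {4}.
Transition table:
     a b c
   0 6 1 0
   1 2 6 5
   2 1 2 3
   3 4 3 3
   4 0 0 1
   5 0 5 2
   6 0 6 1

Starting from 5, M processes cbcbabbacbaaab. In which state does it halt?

5 --c--> 2
2 --b--> 2
2 --c--> 3
3 --b--> 3
3 --a--> 4
4 --b--> 0
0 --b--> 1
1 --a--> 2
2 --c--> 3
3 --b--> 3
3 --a--> 4
4 --a--> 0
0 --a--> 6
6 --b--> 6

6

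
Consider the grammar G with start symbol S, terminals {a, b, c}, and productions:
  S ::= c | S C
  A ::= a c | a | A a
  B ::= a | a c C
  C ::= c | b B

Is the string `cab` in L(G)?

no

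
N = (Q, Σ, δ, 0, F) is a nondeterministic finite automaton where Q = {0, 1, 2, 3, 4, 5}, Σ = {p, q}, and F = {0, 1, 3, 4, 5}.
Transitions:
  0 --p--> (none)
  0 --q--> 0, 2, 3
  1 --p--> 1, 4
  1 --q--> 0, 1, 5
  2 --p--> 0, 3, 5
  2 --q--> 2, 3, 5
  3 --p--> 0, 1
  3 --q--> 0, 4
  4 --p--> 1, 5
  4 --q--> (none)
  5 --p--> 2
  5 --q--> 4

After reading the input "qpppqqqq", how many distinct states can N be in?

Start: {0}
read q: {0, 2, 3}
read p: {0, 1, 3, 5}
read p: {0, 1, 2, 4}
read p: {0, 1, 3, 4, 5}
read q: {0, 1, 2, 3, 4, 5}
read q: {0, 1, 2, 3, 4, 5}
read q: {0, 1, 2, 3, 4, 5}
read q: {0, 1, 2, 3, 4, 5}
Final reachable set {0, 1, 2, 3, 4, 5} has 6 states.

6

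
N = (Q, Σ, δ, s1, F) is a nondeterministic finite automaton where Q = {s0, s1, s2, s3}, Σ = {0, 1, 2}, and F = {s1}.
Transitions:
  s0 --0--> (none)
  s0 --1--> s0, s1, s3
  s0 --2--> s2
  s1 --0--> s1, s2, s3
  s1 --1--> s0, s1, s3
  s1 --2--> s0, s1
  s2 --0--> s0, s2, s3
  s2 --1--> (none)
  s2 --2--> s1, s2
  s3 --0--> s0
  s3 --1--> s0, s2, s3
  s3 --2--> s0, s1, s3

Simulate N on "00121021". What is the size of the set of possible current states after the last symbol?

Start: {s1}
read 0: {s1, s2, s3}
read 0: {s0, s1, s2, s3}
read 1: {s0, s1, s2, s3}
read 2: {s0, s1, s2, s3}
read 1: {s0, s1, s2, s3}
read 0: {s0, s1, s2, s3}
read 2: {s0, s1, s2, s3}
read 1: {s0, s1, s2, s3}
Final reachable set {s0, s1, s2, s3} has 4 states.

4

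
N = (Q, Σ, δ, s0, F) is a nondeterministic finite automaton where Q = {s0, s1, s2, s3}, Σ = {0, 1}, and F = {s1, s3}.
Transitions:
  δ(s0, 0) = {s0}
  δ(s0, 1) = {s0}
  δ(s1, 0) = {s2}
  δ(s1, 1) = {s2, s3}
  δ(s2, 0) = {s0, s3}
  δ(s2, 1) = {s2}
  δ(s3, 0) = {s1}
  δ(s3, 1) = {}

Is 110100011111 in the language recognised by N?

rejected

Start: {s0}
read 1: {s0}
read 1: {s0}
read 0: {s0}
read 1: {s0}
read 0: {s0}
read 0: {s0}
read 0: {s0}
read 1: {s0}
read 1: {s0}
read 1: {s0}
read 1: {s0}
read 1: {s0}
Reachable ∩ accepting = {} — empty.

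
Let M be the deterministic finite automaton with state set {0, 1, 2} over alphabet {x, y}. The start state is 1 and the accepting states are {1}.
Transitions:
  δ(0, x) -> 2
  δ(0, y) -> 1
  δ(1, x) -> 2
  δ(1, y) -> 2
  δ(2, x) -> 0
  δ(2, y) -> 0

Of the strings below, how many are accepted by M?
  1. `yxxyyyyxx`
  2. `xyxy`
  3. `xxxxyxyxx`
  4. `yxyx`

`yxxyyyyxx`: rejected
`xyxy`: rejected
`xxxxyxyxx`: rejected
`yxyx`: rejected

0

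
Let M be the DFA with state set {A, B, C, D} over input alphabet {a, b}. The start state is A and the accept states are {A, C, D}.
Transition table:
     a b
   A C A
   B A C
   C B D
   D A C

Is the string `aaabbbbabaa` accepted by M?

accepted

A --a--> C
C --a--> B
B --a--> A
A --b--> A
A --b--> A
A --b--> A
A --b--> A
A --a--> C
C --b--> D
D --a--> A
A --a--> C
End in state C, which is an accepting state.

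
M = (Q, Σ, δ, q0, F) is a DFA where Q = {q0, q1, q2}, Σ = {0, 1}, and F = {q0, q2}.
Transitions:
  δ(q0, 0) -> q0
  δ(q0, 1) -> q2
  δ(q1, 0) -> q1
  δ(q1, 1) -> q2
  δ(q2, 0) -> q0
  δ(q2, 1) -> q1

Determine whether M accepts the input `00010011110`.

rejected

q0 --0--> q0
q0 --0--> q0
q0 --0--> q0
q0 --1--> q2
q2 --0--> q0
q0 --0--> q0
q0 --1--> q2
q2 --1--> q1
q1 --1--> q2
q2 --1--> q1
q1 --0--> q1
End in state q1, which is not an accepting state.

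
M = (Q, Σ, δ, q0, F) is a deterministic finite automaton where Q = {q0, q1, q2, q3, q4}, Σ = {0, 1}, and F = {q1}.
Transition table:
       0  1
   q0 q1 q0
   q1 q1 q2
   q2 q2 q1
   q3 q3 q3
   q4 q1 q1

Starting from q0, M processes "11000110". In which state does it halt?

q0 --1--> q0
q0 --1--> q0
q0 --0--> q1
q1 --0--> q1
q1 --0--> q1
q1 --1--> q2
q2 --1--> q1
q1 --0--> q1

q1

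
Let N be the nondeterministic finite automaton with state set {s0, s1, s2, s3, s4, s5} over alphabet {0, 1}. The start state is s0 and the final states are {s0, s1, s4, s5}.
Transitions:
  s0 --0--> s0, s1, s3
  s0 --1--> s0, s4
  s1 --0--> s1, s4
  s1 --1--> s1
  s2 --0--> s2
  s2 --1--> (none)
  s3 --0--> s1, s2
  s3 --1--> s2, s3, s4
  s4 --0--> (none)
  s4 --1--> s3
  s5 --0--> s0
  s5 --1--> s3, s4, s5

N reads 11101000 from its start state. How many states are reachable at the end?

Start: {s0}
read 1: {s0, s4}
read 1: {s0, s3, s4}
read 1: {s0, s2, s3, s4}
read 0: {s0, s1, s2, s3}
read 1: {s0, s1, s2, s3, s4}
read 0: {s0, s1, s2, s3, s4}
read 0: {s0, s1, s2, s3, s4}
read 0: {s0, s1, s2, s3, s4}
Final reachable set {s0, s1, s2, s3, s4} has 5 states.

5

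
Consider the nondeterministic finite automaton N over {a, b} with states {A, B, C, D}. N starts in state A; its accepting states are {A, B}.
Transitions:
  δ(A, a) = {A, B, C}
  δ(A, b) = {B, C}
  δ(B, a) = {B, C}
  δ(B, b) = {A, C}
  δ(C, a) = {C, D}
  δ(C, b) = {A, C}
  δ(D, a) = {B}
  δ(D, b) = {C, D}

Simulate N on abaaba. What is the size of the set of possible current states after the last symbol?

Start: {A}
read a: {A, B, C}
read b: {A, B, C}
read a: {A, B, C, D}
read a: {A, B, C, D}
read b: {A, B, C, D}
read a: {A, B, C, D}
Final reachable set {A, B, C, D} has 4 states.

4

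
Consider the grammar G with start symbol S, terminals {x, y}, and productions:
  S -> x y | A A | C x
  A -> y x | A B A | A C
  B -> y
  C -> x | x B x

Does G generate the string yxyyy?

no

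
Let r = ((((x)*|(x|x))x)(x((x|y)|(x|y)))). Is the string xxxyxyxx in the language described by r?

No split of xxxyxyxx into u·v has (((x)*|(x|x))x) matching u and (x((x|y)|(x|y))) matching v.

no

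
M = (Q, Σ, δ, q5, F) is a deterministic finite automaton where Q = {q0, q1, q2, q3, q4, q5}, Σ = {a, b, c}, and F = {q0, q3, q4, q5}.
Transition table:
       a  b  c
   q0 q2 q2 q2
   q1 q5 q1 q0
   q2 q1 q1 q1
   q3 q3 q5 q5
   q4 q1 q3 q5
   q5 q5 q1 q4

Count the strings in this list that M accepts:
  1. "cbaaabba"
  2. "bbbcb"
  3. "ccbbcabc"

"cbaaabba": accepted
"bbbcb": rejected
"ccbbcabc": accepted

2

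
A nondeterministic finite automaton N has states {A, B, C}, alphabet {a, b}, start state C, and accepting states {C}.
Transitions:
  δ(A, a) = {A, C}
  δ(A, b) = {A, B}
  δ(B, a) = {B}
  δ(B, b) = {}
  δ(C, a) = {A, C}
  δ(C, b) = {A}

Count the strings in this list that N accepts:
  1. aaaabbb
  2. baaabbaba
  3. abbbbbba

aaaabbb: rejected
baaabbaba: accepted
abbbbbba: accepted

2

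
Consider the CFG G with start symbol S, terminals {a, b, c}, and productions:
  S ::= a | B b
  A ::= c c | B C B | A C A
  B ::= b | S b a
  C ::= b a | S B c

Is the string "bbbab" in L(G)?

yes

S ⇒ Bb ⇒ Sbab ⇒ Bbbab ⇒ bbbab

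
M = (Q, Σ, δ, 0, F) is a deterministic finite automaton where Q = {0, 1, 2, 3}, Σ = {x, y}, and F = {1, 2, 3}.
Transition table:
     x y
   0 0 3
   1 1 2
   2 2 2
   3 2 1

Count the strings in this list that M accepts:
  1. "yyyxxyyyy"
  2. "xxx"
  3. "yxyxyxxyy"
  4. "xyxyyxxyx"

3

"yyyxxyyyy": accepted
"xxx": rejected
"yxyxyxxyy": accepted
"xyxyyxxyx": accepted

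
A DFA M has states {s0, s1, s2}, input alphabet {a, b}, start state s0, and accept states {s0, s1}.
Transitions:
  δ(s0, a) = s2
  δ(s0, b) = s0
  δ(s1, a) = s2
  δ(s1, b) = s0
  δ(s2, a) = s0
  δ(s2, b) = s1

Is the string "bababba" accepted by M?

s0 --b--> s0
s0 --a--> s2
s2 --b--> s1
s1 --a--> s2
s2 --b--> s1
s1 --b--> s0
s0 --a--> s2
End in state s2, which is not an accepting state.

rejected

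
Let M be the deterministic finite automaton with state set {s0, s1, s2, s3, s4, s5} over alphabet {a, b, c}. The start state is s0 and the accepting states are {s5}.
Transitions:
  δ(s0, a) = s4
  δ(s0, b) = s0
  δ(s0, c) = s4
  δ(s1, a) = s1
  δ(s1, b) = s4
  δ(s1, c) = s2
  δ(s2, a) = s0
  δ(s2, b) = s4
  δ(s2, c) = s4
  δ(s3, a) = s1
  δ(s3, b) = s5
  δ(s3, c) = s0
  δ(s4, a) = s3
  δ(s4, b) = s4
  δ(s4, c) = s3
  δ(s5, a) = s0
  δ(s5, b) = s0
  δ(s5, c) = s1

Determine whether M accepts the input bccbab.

s0 --b--> s0
s0 --c--> s4
s4 --c--> s3
s3 --b--> s5
s5 --a--> s0
s0 --b--> s0
End in state s0, which is not an accepting state.

rejected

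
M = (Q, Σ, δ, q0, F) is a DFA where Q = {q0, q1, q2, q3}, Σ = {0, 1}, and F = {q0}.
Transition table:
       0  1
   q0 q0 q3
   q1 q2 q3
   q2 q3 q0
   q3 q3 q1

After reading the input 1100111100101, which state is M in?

q0

q0 --1--> q3
q3 --1--> q1
q1 --0--> q2
q2 --0--> q3
q3 --1--> q1
q1 --1--> q3
q3 --1--> q1
q1 --1--> q3
q3 --0--> q3
q3 --0--> q3
q3 --1--> q1
q1 --0--> q2
q2 --1--> q0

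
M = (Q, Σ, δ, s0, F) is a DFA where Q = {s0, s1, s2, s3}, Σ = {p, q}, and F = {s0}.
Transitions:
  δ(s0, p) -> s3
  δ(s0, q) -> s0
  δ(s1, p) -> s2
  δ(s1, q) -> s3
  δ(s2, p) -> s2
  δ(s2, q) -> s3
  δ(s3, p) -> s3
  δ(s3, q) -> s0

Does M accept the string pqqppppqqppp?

s0 --p--> s3
s3 --q--> s0
s0 --q--> s0
s0 --p--> s3
s3 --p--> s3
s3 --p--> s3
s3 --p--> s3
s3 --q--> s0
s0 --q--> s0
s0 --p--> s3
s3 --p--> s3
s3 --p--> s3
End in state s3, which is not an accepting state.

rejected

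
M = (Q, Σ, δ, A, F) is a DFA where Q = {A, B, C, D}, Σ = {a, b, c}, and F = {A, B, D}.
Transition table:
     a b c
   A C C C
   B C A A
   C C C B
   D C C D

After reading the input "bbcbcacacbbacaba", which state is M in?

C

A --b--> C
C --b--> C
C --c--> B
B --b--> A
A --c--> C
C --a--> C
C --c--> B
B --a--> C
C --c--> B
B --b--> A
A --b--> C
C --a--> C
C --c--> B
B --a--> C
C --b--> C
C --a--> C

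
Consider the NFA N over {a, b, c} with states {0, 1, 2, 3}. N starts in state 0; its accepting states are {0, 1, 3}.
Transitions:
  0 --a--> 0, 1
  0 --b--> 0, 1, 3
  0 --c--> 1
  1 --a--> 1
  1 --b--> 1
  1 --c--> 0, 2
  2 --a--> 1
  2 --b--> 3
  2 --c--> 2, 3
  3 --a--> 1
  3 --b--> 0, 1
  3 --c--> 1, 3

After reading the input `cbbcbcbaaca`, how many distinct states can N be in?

Start: {0}
read c: {1}
read b: {1}
read b: {1}
read c: {0, 2}
read b: {0, 1, 3}
read c: {0, 1, 2, 3}
read b: {0, 1, 3}
read a: {0, 1}
read a: {0, 1}
read c: {0, 1, 2}
read a: {0, 1}
Final reachable set {0, 1} has 2 states.

2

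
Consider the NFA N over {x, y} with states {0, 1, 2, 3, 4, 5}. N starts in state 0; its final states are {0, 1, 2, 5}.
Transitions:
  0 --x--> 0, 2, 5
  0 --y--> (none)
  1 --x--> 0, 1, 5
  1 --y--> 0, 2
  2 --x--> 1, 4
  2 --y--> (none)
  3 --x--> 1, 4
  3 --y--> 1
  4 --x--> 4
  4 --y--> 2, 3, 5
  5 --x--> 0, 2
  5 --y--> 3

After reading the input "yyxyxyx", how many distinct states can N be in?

0

Start: {0}
read y: {}
The reachable set is empty and stays empty for the remaining 6 symbols.
Final reachable set {} has 0 states.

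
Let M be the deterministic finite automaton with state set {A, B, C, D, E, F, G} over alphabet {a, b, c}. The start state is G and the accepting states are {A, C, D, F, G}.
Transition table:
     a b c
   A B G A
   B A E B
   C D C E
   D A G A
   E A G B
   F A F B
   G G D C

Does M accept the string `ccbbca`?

rejected

G --c--> C
C --c--> E
E --b--> G
G --b--> D
D --c--> A
A --a--> B
End in state B, which is not an accepting state.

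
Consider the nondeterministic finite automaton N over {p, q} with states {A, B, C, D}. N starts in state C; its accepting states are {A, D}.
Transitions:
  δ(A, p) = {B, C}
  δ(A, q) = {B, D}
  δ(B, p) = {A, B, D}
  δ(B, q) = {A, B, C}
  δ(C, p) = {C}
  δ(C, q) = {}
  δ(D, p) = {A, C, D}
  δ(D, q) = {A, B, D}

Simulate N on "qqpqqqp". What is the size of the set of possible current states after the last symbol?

Start: {C}
read q: {}
The reachable set is empty and stays empty for the remaining 6 symbols.
Final reachable set {} has 0 states.

0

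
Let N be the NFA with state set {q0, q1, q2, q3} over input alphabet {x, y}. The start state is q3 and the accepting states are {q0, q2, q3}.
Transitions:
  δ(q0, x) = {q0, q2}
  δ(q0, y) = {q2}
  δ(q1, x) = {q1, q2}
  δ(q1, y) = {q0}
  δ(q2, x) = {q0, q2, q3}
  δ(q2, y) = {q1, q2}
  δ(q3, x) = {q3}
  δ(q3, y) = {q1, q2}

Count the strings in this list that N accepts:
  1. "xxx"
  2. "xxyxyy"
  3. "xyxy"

3

"xxx": accepted
"xxyxyy": accepted
"xyxy": accepted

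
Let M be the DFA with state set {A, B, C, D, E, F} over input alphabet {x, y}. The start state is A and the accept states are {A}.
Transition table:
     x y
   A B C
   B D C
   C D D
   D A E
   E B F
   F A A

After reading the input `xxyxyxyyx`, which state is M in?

A

A --x--> B
B --x--> D
D --y--> E
E --x--> B
B --y--> C
C --x--> D
D --y--> E
E --y--> F
F --x--> A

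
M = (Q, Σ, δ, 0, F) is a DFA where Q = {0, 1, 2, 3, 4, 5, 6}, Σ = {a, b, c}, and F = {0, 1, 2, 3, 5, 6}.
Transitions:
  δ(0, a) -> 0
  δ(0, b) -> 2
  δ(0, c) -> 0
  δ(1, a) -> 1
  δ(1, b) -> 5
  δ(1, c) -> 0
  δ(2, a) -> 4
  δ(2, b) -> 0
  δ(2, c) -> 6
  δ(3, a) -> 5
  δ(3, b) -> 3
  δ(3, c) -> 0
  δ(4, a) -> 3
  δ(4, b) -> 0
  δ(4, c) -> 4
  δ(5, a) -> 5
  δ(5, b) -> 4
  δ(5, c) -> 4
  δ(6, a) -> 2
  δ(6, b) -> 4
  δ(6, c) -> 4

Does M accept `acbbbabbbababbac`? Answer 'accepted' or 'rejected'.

rejected

0 --a--> 0
0 --c--> 0
0 --b--> 2
2 --b--> 0
0 --b--> 2
2 --a--> 4
4 --b--> 0
0 --b--> 2
2 --b--> 0
0 --a--> 0
0 --b--> 2
2 --a--> 4
4 --b--> 0
0 --b--> 2
2 --a--> 4
4 --c--> 4
End in state 4, which is not an accepting state.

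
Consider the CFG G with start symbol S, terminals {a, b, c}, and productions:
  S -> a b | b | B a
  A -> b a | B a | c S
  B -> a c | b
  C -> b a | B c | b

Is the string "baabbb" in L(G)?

no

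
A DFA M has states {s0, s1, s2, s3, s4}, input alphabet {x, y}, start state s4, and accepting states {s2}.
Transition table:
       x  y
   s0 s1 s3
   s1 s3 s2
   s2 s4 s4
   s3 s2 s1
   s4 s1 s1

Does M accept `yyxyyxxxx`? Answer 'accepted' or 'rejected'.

accepted

s4 --y--> s1
s1 --y--> s2
s2 --x--> s4
s4 --y--> s1
s1 --y--> s2
s2 --x--> s4
s4 --x--> s1
s1 --x--> s3
s3 --x--> s2
End in state s2, which is an accepting state.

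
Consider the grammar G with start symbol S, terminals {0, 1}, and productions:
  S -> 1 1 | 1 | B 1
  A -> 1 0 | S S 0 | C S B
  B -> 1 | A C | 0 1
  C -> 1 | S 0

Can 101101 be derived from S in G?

S ⇒ B1 ⇒ AC1 ⇒ 10C1 ⇒ 10S01 ⇒ 101101

yes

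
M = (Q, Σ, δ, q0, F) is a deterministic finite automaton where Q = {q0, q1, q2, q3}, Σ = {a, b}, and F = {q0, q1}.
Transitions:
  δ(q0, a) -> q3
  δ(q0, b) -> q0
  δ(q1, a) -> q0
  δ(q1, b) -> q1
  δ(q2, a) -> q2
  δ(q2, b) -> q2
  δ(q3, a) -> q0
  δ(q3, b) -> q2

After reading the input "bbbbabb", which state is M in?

q2

q0 --b--> q0
q0 --b--> q0
q0 --b--> q0
q0 --b--> q0
q0 --a--> q3
q3 --b--> q2
q2 --b--> q2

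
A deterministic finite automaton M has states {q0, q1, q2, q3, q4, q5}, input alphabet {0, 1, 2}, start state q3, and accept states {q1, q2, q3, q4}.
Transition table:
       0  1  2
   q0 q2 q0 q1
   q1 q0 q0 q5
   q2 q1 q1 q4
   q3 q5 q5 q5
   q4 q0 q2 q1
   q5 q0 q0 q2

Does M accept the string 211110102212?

accepted

q3 --2--> q5
q5 --1--> q0
q0 --1--> q0
q0 --1--> q0
q0 --1--> q0
q0 --0--> q2
q2 --1--> q1
q1 --0--> q0
q0 --2--> q1
q1 --2--> q5
q5 --1--> q0
q0 --2--> q1
End in state q1, which is an accepting state.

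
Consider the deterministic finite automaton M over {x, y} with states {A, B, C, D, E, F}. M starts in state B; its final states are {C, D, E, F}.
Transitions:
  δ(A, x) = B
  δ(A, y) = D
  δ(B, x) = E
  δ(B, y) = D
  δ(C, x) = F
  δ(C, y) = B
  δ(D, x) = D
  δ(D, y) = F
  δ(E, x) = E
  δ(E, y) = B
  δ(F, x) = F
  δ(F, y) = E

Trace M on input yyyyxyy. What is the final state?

D

B --y--> D
D --y--> F
F --y--> E
E --y--> B
B --x--> E
E --y--> B
B --y--> D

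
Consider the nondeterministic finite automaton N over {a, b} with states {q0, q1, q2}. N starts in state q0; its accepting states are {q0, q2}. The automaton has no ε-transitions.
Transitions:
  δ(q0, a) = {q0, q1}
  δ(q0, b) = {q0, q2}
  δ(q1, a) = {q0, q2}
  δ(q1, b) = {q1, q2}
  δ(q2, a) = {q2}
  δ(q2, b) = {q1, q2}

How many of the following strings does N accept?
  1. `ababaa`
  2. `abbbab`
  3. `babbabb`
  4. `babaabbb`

4

`ababaa`: accepted
`abbbab`: accepted
`babbabb`: accepted
`babaabbb`: accepted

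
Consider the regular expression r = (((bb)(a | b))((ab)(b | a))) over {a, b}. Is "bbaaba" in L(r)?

yes

Split as bba·aba: ((bb)(a|b)) matches bba and ((ab)(b|a)) matches aba.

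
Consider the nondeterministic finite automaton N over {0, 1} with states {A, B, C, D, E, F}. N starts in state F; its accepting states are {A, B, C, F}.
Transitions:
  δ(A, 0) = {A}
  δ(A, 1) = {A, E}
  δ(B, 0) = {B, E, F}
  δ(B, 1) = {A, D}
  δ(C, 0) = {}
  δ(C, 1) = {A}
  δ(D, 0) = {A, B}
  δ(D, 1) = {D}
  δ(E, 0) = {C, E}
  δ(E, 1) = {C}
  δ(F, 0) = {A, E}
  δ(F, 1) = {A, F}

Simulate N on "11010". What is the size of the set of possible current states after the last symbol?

Start: {F}
read 1: {A, F}
read 1: {A, E, F}
read 0: {A, C, E}
read 1: {A, C, E}
read 0: {A, C, E}
Final reachable set {A, C, E} has 3 states.

3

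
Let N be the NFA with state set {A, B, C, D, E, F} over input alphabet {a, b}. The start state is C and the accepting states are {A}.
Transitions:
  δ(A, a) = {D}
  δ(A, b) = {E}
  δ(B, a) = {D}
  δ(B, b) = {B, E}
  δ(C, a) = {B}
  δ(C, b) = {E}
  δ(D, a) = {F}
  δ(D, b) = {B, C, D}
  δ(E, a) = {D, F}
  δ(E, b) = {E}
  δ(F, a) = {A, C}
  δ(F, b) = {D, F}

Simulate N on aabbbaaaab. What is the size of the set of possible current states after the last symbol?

Start: {C}
read a: {B}
read a: {D}
read b: {B, C, D}
read b: {B, C, D, E}
read b: {B, C, D, E}
read a: {B, D, F}
read a: {A, C, D, F}
read a: {A, B, C, D, F}
read a: {A, B, C, D, F}
read b: {B, C, D, E, F}
Final reachable set {B, C, D, E, F} has 5 states.

5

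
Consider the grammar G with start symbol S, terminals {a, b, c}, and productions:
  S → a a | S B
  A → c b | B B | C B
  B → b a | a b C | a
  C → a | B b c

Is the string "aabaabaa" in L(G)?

S ⇒ SB ⇒ SBB ⇒ SBBB ⇒ aaBBB ⇒ aabaBB ⇒ aabaabCB ⇒ aabaabaB ⇒ aabaabaa

yes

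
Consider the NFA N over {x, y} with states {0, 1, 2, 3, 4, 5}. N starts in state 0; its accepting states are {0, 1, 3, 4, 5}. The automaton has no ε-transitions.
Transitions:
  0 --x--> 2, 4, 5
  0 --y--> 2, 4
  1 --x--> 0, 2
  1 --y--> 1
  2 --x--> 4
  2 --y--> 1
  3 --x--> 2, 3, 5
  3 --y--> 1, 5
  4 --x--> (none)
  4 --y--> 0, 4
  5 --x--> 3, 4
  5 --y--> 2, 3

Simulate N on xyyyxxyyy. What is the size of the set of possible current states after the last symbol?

Start: {0}
read x: {2, 4, 5}
read y: {0, 1, 2, 3, 4}
read y: {0, 1, 2, 4, 5}
read y: {0, 1, 2, 3, 4}
read x: {0, 2, 3, 4, 5}
read x: {2, 3, 4, 5}
read y: {0, 1, 2, 3, 4, 5}
read y: {0, 1, 2, 3, 4, 5}
read y: {0, 1, 2, 3, 4, 5}
Final reachable set {0, 1, 2, 3, 4, 5} has 6 states.

6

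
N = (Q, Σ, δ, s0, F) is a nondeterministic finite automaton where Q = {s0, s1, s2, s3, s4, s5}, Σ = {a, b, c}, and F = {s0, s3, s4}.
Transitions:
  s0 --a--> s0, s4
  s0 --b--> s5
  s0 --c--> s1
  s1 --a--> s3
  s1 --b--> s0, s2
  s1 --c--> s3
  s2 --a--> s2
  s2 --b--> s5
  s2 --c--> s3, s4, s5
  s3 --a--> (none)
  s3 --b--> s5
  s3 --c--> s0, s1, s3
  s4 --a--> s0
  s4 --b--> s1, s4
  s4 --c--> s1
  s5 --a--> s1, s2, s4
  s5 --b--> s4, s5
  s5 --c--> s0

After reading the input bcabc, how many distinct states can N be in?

3

Start: {s0}
read b: {s5}
read c: {s0}
read a: {s0, s4}
read b: {s1, s4, s5}
read c: {s0, s1, s3}
Final reachable set {s0, s1, s3} has 3 states.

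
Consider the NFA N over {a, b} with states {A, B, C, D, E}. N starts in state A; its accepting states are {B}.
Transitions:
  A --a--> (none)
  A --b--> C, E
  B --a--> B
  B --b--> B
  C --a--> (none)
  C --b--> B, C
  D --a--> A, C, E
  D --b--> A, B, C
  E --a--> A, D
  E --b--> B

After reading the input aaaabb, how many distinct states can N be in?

Start: {A}
read a: {}
The reachable set is empty and stays empty for the remaining 5 symbols.
Final reachable set {} has 0 states.

0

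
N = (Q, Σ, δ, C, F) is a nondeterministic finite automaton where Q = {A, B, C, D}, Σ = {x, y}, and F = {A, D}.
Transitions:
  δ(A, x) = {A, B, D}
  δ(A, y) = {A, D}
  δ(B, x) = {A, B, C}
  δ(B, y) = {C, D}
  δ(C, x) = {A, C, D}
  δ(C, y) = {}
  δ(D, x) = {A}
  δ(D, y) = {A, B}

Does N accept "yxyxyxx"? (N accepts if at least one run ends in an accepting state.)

rejected

Start: {C}
read y: {}
The reachable set is empty and stays empty for the remaining 6 symbols.
Reachable ∩ accepting = {} — empty.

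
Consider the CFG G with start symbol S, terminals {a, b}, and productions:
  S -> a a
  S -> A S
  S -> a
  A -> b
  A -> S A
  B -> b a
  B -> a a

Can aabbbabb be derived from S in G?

no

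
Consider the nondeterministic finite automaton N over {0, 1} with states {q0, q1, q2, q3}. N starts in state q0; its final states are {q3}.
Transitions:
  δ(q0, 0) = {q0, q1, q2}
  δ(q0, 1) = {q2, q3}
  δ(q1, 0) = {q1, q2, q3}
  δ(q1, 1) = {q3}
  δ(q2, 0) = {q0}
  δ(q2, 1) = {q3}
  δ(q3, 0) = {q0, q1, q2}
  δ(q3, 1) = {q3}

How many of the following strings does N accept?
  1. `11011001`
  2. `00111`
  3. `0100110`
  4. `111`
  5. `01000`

4

`11011001`: accepted
`00111`: accepted
`0100110`: rejected
`111`: accepted
`01000`: accepted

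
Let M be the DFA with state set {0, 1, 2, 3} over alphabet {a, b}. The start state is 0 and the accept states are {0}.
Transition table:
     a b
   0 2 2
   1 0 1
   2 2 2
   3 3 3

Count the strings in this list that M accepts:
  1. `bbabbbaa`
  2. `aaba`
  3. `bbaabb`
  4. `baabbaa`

0

`bbabbbaa`: rejected
`aaba`: rejected
`bbaabb`: rejected
`baabbaa`: rejected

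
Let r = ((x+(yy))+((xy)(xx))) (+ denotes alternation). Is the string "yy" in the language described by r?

The left alternative (x+(yy)) matches yy.

yes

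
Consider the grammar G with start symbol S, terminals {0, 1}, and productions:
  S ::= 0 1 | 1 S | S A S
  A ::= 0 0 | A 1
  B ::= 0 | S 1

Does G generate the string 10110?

no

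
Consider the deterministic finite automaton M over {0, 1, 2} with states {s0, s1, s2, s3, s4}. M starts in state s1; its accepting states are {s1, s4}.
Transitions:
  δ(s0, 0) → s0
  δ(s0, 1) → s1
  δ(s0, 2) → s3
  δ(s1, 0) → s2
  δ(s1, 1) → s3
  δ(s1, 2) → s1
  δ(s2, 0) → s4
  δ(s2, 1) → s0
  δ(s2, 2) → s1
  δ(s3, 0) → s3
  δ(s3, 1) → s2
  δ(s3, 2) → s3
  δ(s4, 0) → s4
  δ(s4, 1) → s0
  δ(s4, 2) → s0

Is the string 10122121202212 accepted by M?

s1 --1--> s3
s3 --0--> s3
s3 --1--> s2
s2 --2--> s1
s1 --2--> s1
s1 --1--> s3
s3 --2--> s3
s3 --1--> s2
s2 --2--> s1
s1 --0--> s2
s2 --2--> s1
s1 --2--> s1
s1 --1--> s3
s3 --2--> s3
End in state s3, which is not an accepting state.

rejected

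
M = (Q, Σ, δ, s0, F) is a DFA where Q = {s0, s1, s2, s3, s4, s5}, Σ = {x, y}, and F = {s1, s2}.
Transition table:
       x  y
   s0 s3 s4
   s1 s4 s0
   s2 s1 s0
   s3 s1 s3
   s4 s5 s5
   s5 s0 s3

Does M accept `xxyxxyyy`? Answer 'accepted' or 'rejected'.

rejected

s0 --x--> s3
s3 --x--> s1
s1 --y--> s0
s0 --x--> s3
s3 --x--> s1
s1 --y--> s0
s0 --y--> s4
s4 --y--> s5
End in state s5, which is not an accepting state.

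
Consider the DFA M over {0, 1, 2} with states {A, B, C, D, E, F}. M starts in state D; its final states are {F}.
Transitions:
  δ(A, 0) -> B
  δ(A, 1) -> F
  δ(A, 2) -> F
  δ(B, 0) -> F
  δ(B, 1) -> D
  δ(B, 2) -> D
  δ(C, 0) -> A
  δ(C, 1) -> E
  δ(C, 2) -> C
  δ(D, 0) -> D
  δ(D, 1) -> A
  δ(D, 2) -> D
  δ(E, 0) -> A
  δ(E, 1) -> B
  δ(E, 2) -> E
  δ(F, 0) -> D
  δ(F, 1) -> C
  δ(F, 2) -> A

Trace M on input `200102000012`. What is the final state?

D --2--> D
D --0--> D
D --0--> D
D --1--> A
A --0--> B
B --2--> D
D --0--> D
D --0--> D
D --0--> D
D --0--> D
D --1--> A
A --2--> F

F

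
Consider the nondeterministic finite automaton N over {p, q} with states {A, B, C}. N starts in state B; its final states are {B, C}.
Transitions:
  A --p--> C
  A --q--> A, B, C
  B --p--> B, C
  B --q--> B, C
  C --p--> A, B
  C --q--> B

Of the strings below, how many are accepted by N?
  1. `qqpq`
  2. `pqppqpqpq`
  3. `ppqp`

3

`qqpq`: accepted
`pqppqpqpq`: accepted
`ppqp`: accepted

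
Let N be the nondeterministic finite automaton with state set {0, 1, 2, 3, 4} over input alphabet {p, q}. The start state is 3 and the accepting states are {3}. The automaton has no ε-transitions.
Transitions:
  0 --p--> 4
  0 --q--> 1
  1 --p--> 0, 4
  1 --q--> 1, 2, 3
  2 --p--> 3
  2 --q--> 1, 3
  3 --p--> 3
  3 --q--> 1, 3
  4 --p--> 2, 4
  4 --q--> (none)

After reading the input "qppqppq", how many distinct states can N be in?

2

Start: {3}
read q: {1, 3}
read p: {0, 3, 4}
read p: {2, 3, 4}
read q: {1, 3}
read p: {0, 3, 4}
read p: {2, 3, 4}
read q: {1, 3}
Final reachable set {1, 3} has 2 states.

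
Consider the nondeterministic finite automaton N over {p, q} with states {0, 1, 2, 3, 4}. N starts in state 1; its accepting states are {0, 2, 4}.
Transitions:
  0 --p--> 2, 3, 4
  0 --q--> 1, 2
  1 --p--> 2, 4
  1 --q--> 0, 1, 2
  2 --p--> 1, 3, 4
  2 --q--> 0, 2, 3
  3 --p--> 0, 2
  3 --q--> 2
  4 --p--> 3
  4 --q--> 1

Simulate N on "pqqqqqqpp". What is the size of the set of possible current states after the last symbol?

Start: {1}
read p: {2, 4}
read q: {0, 1, 2, 3}
read q: {0, 1, 2, 3}
read q: {0, 1, 2, 3}
read q: {0, 1, 2, 3}
read q: {0, 1, 2, 3}
read q: {0, 1, 2, 3}
read p: {0, 1, 2, 3, 4}
read p: {0, 1, 2, 3, 4}
Final reachable set {0, 1, 2, 3, 4} has 5 states.

5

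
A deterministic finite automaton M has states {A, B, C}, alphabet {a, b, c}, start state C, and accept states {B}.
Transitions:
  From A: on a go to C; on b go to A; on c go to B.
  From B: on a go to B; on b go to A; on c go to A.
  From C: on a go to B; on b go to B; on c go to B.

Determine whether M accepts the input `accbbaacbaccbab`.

C --a--> B
B --c--> A
A --c--> B
B --b--> A
A --b--> A
A --a--> C
C --a--> B
B --c--> A
A --b--> A
A --a--> C
C --c--> B
B --c--> A
A --b--> A
A --a--> C
C --b--> B
End in state B, which is an accepting state.

accepted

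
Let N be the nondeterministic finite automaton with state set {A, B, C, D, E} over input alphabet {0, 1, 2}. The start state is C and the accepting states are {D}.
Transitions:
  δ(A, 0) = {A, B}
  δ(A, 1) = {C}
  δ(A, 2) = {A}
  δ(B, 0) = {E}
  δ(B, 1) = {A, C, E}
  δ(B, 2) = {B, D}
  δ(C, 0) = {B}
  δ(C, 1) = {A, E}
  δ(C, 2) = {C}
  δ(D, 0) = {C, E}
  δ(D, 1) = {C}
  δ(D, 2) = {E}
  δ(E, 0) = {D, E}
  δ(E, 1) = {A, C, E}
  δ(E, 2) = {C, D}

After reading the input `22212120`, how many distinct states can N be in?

4

Start: {C}
read 2: {C}
read 2: {C}
read 2: {C}
read 1: {A, E}
read 2: {A, C, D}
read 1: {A, C, E}
read 2: {A, C, D}
read 0: {A, B, C, E}
Final reachable set {A, B, C, E} has 4 states.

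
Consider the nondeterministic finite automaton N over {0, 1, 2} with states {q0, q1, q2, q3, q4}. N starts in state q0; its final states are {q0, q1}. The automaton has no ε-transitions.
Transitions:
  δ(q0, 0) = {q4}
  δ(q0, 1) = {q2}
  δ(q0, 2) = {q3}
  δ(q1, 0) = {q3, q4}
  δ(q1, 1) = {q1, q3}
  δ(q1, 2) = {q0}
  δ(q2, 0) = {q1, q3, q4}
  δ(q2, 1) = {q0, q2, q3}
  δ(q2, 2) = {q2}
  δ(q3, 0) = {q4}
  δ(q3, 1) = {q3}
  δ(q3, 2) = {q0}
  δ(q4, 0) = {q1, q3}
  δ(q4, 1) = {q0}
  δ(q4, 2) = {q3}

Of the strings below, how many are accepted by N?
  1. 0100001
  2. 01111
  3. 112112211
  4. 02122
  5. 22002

4

0100001: accepted
01111: accepted
112112211: accepted
02122: rejected
22002: accepted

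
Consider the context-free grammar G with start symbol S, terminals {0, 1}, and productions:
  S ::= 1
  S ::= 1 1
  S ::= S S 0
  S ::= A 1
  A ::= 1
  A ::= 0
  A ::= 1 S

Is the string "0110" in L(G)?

yes

S ⇒ SS0 ⇒ A1S0 ⇒ 01S0 ⇒ 0110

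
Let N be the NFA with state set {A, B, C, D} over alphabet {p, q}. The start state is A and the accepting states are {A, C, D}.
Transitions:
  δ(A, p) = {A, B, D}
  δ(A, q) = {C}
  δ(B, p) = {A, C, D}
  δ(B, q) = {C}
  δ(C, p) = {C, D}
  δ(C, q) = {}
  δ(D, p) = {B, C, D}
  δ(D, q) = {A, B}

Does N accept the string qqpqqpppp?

Start: {A}
read q: {C}
read q: {}
The reachable set is empty and stays empty for the remaining 7 symbols.
Reachable ∩ accepting = {} — empty.

rejected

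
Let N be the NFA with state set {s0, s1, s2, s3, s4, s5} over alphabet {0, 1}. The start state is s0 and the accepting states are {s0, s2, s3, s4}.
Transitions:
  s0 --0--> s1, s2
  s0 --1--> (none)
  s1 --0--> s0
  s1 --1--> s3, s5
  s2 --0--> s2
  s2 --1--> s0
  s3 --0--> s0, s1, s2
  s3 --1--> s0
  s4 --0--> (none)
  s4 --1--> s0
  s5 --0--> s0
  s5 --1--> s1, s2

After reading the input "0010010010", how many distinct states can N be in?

Start: {s0}
read 0: {s1, s2}
read 0: {s0, s2}
read 1: {s0}
read 0: {s1, s2}
read 0: {s0, s2}
read 1: {s0}
read 0: {s1, s2}
read 0: {s0, s2}
read 1: {s0}
read 0: {s1, s2}
Final reachable set {s1, s2} has 2 states.

2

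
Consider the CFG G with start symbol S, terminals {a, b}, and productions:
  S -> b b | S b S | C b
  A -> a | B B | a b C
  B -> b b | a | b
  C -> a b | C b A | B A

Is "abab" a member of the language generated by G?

yes

S ⇒ Cb ⇒ BAb ⇒ aAb ⇒ aBBb ⇒ abBb ⇒ abab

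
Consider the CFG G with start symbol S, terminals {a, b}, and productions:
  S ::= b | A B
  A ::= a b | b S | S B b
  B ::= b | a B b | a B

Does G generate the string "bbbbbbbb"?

yes

S ⇒ AB ⇒ bSB ⇒ bABB ⇒ bbSBB ⇒ bbABBB ⇒ bbSBbBBB ⇒ bbbBbBBB ⇒ bbbbbBBB ⇒ bbbbbbBB ⇒ bbbbbbbB ⇒ bbbbbbbb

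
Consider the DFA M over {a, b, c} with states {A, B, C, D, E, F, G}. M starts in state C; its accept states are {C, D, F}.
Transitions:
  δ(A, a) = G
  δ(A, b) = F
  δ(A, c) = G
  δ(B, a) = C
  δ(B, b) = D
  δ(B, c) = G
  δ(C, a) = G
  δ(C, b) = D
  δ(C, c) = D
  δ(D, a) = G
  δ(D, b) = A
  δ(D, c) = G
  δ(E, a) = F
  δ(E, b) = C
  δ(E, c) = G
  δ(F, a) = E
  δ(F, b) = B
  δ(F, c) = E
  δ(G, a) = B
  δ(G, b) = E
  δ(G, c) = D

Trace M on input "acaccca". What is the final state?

G

C --a--> G
G --c--> D
D --a--> G
G --c--> D
D --c--> G
G --c--> D
D --a--> G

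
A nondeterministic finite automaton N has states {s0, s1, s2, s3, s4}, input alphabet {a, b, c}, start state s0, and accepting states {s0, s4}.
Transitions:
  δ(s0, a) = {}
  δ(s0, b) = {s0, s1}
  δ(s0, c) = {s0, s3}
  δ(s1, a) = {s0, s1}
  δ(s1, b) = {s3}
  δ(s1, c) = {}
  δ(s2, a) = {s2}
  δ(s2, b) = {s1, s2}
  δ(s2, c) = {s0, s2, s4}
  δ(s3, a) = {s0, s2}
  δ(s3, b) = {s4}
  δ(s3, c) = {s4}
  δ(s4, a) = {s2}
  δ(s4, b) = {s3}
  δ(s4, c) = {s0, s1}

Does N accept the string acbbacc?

rejected

Start: {s0}
read a: {}
The reachable set is empty and stays empty for the remaining 6 symbols.
Reachable ∩ accepting = {} — empty.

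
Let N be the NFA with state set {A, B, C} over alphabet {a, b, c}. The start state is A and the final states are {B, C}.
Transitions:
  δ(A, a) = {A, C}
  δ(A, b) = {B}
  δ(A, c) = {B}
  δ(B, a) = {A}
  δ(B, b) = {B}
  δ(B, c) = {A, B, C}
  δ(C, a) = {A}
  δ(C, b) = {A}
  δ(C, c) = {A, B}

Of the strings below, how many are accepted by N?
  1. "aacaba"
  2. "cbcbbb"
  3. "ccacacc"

"aacaba": accepted
"cbcbbb": accepted
"ccacacc": accepted

3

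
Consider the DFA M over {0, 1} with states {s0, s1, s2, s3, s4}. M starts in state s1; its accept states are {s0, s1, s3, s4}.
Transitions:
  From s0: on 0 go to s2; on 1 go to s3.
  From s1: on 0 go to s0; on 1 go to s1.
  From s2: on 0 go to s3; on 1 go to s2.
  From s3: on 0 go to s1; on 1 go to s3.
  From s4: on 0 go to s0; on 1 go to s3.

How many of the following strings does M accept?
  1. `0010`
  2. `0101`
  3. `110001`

3

`0010`: accepted
`0101`: accepted
`110001`: accepted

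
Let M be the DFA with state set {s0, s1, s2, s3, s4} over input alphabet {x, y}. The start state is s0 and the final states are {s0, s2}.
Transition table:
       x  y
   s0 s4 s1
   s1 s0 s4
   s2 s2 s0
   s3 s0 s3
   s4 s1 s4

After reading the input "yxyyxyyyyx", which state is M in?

s1

s0 --y--> s1
s1 --x--> s0
s0 --y--> s1
s1 --y--> s4
s4 --x--> s1
s1 --y--> s4
s4 --y--> s4
s4 --y--> s4
s4 --y--> s4
s4 --x--> s1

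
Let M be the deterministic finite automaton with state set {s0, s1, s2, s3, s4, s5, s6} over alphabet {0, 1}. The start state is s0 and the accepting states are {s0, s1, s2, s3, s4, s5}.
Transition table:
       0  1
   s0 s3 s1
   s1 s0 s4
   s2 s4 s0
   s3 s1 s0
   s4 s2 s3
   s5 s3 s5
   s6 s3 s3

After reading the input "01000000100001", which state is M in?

s1

s0 --0--> s3
s3 --1--> s0
s0 --0--> s3
s3 --0--> s1
s1 --0--> s0
s0 --0--> s3
s3 --0--> s1
s1 --0--> s0
s0 --1--> s1
s1 --0--> s0
s0 --0--> s3
s3 --0--> s1
s1 --0--> s0
s0 --1--> s1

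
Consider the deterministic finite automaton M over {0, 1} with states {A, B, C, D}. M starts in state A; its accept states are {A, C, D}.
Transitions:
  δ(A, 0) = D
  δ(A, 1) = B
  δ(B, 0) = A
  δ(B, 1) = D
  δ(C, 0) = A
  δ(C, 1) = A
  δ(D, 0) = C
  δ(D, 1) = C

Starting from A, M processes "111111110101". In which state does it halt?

A --1--> B
B --1--> D
D --1--> C
C --1--> A
A --1--> B
B --1--> D
D --1--> C
C --1--> A
A --0--> D
D --1--> C
C --0--> A
A --1--> B

B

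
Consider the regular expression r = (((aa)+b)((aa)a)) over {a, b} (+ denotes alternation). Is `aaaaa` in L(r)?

Split as aa·aaa: ((aa)+b) matches aa and ((aa)a) matches aaa.

yes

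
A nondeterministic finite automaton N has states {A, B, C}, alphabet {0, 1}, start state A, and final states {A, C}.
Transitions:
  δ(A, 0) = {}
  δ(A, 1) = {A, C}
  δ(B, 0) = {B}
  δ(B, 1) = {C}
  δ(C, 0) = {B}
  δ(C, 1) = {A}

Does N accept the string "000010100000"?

Start: {A}
read 0: {}
The reachable set is empty and stays empty for the remaining 11 symbols.
Reachable ∩ accepting = {} — empty.

rejected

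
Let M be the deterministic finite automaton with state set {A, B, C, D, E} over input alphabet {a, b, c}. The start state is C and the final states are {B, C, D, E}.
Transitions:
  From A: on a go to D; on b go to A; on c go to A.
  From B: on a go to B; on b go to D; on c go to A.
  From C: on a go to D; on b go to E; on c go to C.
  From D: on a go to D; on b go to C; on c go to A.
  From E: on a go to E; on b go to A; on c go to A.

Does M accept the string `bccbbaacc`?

C --b--> E
E --c--> A
A --c--> A
A --b--> A
A --b--> A
A --a--> D
D --a--> D
D --c--> A
A --c--> A
End in state A, which is not an accepting state.

rejected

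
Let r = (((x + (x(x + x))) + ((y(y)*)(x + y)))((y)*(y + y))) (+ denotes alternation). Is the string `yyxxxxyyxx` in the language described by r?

No split of yyxxxxyyxx into u·v has ((x+(x(x+x)))+((y(y)*)(x+y))) matching u and ((y)*(y+y)) matching v.

no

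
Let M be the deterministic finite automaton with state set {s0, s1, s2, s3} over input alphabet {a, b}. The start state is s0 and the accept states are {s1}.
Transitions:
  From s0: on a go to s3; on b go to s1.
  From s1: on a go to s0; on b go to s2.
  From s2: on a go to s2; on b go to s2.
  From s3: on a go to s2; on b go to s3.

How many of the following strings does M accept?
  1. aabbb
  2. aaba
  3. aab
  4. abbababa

0

aabbb: rejected
aaba: rejected
aab: rejected
abbababa: rejected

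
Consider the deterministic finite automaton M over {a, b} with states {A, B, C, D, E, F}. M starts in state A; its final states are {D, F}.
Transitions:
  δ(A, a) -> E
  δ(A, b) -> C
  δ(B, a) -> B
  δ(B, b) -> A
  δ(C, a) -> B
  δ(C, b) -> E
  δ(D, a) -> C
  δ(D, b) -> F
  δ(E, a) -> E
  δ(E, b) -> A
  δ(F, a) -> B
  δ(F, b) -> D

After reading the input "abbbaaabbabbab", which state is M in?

A

A --a--> E
E --b--> A
A --b--> C
C --b--> E
E --a--> E
E --a--> E
E --a--> E
E --b--> A
A --b--> C
C --a--> B
B --b--> A
A --b--> C
C --a--> B
B --b--> A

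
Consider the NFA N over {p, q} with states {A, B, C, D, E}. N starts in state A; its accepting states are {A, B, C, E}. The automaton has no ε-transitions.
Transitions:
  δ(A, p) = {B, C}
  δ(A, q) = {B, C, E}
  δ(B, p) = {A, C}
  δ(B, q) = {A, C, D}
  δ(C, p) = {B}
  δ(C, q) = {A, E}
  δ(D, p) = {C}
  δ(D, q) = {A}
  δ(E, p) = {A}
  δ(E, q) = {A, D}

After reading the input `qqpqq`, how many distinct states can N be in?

Start: {A}
read q: {B, C, E}
read q: {A, C, D, E}
read p: {A, B, C}
read q: {A, B, C, D, E}
read q: {A, B, C, D, E}
Final reachable set {A, B, C, D, E} has 5 states.

5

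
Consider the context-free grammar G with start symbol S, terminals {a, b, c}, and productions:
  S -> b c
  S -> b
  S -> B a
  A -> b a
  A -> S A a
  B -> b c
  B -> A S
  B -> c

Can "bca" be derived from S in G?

yes

S ⇒ Ba ⇒ bca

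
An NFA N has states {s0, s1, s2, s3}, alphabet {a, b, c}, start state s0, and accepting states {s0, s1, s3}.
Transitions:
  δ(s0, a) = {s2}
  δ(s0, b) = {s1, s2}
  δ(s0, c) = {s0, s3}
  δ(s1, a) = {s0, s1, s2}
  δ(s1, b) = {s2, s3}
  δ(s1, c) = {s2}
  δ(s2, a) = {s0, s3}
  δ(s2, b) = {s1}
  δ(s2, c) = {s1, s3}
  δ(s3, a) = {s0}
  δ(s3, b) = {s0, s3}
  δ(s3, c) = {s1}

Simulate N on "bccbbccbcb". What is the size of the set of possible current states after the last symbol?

Start: {s0}
read b: {s1, s2}
read c: {s1, s2, s3}
read c: {s1, s2, s3}
read b: {s0, s1, s2, s3}
read b: {s0, s1, s2, s3}
read c: {s0, s1, s2, s3}
read c: {s0, s1, s2, s3}
read b: {s0, s1, s2, s3}
read c: {s0, s1, s2, s3}
read b: {s0, s1, s2, s3}
Final reachable set {s0, s1, s2, s3} has 4 states.

4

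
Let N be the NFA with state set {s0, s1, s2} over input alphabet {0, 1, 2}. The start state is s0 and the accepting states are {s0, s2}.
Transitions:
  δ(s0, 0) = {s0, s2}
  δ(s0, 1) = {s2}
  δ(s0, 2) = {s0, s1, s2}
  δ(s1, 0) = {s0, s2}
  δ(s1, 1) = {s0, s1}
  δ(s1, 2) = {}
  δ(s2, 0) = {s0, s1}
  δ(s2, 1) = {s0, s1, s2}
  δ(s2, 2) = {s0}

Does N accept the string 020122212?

Start: {s0}
read 0: {s0, s2}
read 2: {s0, s1, s2}
read 0: {s0, s1, s2}
read 1: {s0, s1, s2}
read 2: {s0, s1, s2}
read 2: {s0, s1, s2}
read 2: {s0, s1, s2}
read 1: {s0, s1, s2}
read 2: {s0, s1, s2}
Reachable ∩ accepting = {s0, s2} — nonempty.

accepted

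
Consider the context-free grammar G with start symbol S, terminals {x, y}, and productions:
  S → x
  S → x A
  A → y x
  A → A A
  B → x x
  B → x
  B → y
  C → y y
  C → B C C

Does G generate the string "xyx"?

yes

S ⇒ xA ⇒ xyx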